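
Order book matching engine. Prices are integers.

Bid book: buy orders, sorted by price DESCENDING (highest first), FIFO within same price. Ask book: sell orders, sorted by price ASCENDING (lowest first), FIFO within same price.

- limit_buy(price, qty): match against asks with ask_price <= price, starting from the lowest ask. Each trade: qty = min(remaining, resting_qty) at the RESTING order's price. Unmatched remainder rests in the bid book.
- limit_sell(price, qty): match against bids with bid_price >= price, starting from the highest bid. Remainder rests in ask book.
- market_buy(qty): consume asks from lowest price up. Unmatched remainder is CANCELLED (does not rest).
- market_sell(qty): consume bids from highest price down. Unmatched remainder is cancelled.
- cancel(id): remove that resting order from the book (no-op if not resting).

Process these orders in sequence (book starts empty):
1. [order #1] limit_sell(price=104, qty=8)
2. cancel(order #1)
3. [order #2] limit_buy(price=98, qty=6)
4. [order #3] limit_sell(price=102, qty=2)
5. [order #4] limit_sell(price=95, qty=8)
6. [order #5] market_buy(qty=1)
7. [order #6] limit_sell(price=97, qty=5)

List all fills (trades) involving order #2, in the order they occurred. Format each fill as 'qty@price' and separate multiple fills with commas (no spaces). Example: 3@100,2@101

Answer: 6@98

Derivation:
After op 1 [order #1] limit_sell(price=104, qty=8): fills=none; bids=[-] asks=[#1:8@104]
After op 2 cancel(order #1): fills=none; bids=[-] asks=[-]
After op 3 [order #2] limit_buy(price=98, qty=6): fills=none; bids=[#2:6@98] asks=[-]
After op 4 [order #3] limit_sell(price=102, qty=2): fills=none; bids=[#2:6@98] asks=[#3:2@102]
After op 5 [order #4] limit_sell(price=95, qty=8): fills=#2x#4:6@98; bids=[-] asks=[#4:2@95 #3:2@102]
After op 6 [order #5] market_buy(qty=1): fills=#5x#4:1@95; bids=[-] asks=[#4:1@95 #3:2@102]
After op 7 [order #6] limit_sell(price=97, qty=5): fills=none; bids=[-] asks=[#4:1@95 #6:5@97 #3:2@102]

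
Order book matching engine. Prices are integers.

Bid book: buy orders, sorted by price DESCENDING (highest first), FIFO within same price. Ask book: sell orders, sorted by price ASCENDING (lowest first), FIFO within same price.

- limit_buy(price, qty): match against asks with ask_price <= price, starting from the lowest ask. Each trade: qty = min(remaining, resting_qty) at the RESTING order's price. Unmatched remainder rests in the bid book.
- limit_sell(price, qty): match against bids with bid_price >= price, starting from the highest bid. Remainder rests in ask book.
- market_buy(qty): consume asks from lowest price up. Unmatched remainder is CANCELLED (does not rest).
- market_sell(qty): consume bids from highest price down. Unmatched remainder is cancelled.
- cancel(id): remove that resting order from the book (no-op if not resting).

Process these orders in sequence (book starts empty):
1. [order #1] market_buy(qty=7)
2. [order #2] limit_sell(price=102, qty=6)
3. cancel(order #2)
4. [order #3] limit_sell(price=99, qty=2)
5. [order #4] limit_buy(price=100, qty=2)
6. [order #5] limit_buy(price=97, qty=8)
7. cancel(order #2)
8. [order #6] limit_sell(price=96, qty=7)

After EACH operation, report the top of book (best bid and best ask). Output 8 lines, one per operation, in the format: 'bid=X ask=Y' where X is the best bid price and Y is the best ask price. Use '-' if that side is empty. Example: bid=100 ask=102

Answer: bid=- ask=-
bid=- ask=102
bid=- ask=-
bid=- ask=99
bid=- ask=-
bid=97 ask=-
bid=97 ask=-
bid=97 ask=-

Derivation:
After op 1 [order #1] market_buy(qty=7): fills=none; bids=[-] asks=[-]
After op 2 [order #2] limit_sell(price=102, qty=6): fills=none; bids=[-] asks=[#2:6@102]
After op 3 cancel(order #2): fills=none; bids=[-] asks=[-]
After op 4 [order #3] limit_sell(price=99, qty=2): fills=none; bids=[-] asks=[#3:2@99]
After op 5 [order #4] limit_buy(price=100, qty=2): fills=#4x#3:2@99; bids=[-] asks=[-]
After op 6 [order #5] limit_buy(price=97, qty=8): fills=none; bids=[#5:8@97] asks=[-]
After op 7 cancel(order #2): fills=none; bids=[#5:8@97] asks=[-]
After op 8 [order #6] limit_sell(price=96, qty=7): fills=#5x#6:7@97; bids=[#5:1@97] asks=[-]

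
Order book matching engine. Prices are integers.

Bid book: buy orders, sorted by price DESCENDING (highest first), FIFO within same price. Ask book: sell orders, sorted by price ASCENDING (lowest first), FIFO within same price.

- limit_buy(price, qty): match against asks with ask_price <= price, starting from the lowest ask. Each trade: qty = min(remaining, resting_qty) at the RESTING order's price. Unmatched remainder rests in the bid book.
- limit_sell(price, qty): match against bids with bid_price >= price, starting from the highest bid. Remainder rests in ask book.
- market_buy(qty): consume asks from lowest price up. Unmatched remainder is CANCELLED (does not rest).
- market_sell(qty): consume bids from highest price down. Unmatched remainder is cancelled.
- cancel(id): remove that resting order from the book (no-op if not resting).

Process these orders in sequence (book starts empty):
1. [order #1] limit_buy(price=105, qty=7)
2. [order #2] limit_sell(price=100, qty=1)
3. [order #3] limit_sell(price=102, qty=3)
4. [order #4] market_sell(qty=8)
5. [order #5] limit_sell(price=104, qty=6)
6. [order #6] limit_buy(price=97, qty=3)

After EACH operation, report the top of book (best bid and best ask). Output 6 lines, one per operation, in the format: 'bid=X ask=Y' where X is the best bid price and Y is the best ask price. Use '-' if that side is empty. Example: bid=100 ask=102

Answer: bid=105 ask=-
bid=105 ask=-
bid=105 ask=-
bid=- ask=-
bid=- ask=104
bid=97 ask=104

Derivation:
After op 1 [order #1] limit_buy(price=105, qty=7): fills=none; bids=[#1:7@105] asks=[-]
After op 2 [order #2] limit_sell(price=100, qty=1): fills=#1x#2:1@105; bids=[#1:6@105] asks=[-]
After op 3 [order #3] limit_sell(price=102, qty=3): fills=#1x#3:3@105; bids=[#1:3@105] asks=[-]
After op 4 [order #4] market_sell(qty=8): fills=#1x#4:3@105; bids=[-] asks=[-]
After op 5 [order #5] limit_sell(price=104, qty=6): fills=none; bids=[-] asks=[#5:6@104]
After op 6 [order #6] limit_buy(price=97, qty=3): fills=none; bids=[#6:3@97] asks=[#5:6@104]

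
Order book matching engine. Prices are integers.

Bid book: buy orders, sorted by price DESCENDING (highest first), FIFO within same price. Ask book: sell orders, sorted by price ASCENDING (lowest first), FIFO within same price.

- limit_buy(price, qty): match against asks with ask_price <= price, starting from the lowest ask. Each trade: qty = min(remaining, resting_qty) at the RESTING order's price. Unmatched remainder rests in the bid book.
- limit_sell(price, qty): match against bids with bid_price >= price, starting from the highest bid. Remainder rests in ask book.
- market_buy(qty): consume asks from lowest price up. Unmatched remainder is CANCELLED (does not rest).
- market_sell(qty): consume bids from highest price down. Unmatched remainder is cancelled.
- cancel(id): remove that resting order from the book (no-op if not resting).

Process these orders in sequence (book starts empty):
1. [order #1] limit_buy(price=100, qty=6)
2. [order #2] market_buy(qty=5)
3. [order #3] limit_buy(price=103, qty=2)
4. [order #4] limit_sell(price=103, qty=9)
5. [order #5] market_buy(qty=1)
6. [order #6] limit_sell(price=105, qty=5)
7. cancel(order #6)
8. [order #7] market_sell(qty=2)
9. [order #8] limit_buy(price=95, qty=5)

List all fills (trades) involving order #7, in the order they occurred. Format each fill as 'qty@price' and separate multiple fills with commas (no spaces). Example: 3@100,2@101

Answer: 2@100

Derivation:
After op 1 [order #1] limit_buy(price=100, qty=6): fills=none; bids=[#1:6@100] asks=[-]
After op 2 [order #2] market_buy(qty=5): fills=none; bids=[#1:6@100] asks=[-]
After op 3 [order #3] limit_buy(price=103, qty=2): fills=none; bids=[#3:2@103 #1:6@100] asks=[-]
After op 4 [order #4] limit_sell(price=103, qty=9): fills=#3x#4:2@103; bids=[#1:6@100] asks=[#4:7@103]
After op 5 [order #5] market_buy(qty=1): fills=#5x#4:1@103; bids=[#1:6@100] asks=[#4:6@103]
After op 6 [order #6] limit_sell(price=105, qty=5): fills=none; bids=[#1:6@100] asks=[#4:6@103 #6:5@105]
After op 7 cancel(order #6): fills=none; bids=[#1:6@100] asks=[#4:6@103]
After op 8 [order #7] market_sell(qty=2): fills=#1x#7:2@100; bids=[#1:4@100] asks=[#4:6@103]
After op 9 [order #8] limit_buy(price=95, qty=5): fills=none; bids=[#1:4@100 #8:5@95] asks=[#4:6@103]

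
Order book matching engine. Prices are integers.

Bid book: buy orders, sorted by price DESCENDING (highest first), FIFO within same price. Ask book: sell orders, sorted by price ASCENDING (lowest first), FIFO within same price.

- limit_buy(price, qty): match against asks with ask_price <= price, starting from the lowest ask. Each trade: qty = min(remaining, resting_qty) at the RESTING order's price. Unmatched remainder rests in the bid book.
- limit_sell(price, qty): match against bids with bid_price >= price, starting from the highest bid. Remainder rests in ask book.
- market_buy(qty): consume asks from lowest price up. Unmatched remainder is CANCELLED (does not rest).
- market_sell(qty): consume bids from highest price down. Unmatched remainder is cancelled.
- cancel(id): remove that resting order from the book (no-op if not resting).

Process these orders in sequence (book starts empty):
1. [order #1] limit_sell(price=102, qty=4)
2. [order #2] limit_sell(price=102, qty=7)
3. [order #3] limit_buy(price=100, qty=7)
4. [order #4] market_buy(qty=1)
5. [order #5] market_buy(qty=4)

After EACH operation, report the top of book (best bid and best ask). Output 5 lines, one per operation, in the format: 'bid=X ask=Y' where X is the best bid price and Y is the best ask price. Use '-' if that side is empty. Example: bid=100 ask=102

After op 1 [order #1] limit_sell(price=102, qty=4): fills=none; bids=[-] asks=[#1:4@102]
After op 2 [order #2] limit_sell(price=102, qty=7): fills=none; bids=[-] asks=[#1:4@102 #2:7@102]
After op 3 [order #3] limit_buy(price=100, qty=7): fills=none; bids=[#3:7@100] asks=[#1:4@102 #2:7@102]
After op 4 [order #4] market_buy(qty=1): fills=#4x#1:1@102; bids=[#3:7@100] asks=[#1:3@102 #2:7@102]
After op 5 [order #5] market_buy(qty=4): fills=#5x#1:3@102 #5x#2:1@102; bids=[#3:7@100] asks=[#2:6@102]

Answer: bid=- ask=102
bid=- ask=102
bid=100 ask=102
bid=100 ask=102
bid=100 ask=102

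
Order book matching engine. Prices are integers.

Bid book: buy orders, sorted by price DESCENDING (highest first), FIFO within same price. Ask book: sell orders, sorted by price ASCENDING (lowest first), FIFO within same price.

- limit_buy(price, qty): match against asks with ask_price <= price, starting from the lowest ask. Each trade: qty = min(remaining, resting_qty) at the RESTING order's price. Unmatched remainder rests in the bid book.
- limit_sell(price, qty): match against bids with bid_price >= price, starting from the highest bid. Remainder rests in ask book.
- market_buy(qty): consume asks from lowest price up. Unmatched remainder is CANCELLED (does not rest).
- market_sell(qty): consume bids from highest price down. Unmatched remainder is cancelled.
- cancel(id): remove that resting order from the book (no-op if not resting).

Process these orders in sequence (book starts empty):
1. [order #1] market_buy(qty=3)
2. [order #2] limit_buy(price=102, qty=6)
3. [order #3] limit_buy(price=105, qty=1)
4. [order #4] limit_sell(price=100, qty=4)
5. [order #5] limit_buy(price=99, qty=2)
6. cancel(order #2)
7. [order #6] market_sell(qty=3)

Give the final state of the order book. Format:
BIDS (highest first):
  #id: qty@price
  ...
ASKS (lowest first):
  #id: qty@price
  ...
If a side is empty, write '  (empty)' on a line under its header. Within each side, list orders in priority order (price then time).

Answer: BIDS (highest first):
  (empty)
ASKS (lowest first):
  (empty)

Derivation:
After op 1 [order #1] market_buy(qty=3): fills=none; bids=[-] asks=[-]
After op 2 [order #2] limit_buy(price=102, qty=6): fills=none; bids=[#2:6@102] asks=[-]
After op 3 [order #3] limit_buy(price=105, qty=1): fills=none; bids=[#3:1@105 #2:6@102] asks=[-]
After op 4 [order #4] limit_sell(price=100, qty=4): fills=#3x#4:1@105 #2x#4:3@102; bids=[#2:3@102] asks=[-]
After op 5 [order #5] limit_buy(price=99, qty=2): fills=none; bids=[#2:3@102 #5:2@99] asks=[-]
After op 6 cancel(order #2): fills=none; bids=[#5:2@99] asks=[-]
After op 7 [order #6] market_sell(qty=3): fills=#5x#6:2@99; bids=[-] asks=[-]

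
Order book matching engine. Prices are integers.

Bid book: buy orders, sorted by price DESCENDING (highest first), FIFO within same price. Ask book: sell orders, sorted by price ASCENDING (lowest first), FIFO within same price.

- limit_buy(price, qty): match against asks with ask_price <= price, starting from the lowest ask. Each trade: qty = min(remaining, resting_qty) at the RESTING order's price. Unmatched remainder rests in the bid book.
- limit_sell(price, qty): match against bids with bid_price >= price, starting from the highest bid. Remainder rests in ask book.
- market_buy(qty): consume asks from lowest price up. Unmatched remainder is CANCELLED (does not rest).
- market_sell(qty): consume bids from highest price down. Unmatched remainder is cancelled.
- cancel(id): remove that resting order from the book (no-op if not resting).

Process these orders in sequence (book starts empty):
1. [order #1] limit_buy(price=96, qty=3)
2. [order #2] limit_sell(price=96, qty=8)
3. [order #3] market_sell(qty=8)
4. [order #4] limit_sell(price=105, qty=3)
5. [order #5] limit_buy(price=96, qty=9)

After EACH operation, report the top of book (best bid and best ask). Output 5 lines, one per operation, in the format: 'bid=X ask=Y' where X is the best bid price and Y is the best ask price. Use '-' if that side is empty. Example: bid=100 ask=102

Answer: bid=96 ask=-
bid=- ask=96
bid=- ask=96
bid=- ask=96
bid=96 ask=105

Derivation:
After op 1 [order #1] limit_buy(price=96, qty=3): fills=none; bids=[#1:3@96] asks=[-]
After op 2 [order #2] limit_sell(price=96, qty=8): fills=#1x#2:3@96; bids=[-] asks=[#2:5@96]
After op 3 [order #3] market_sell(qty=8): fills=none; bids=[-] asks=[#2:5@96]
After op 4 [order #4] limit_sell(price=105, qty=3): fills=none; bids=[-] asks=[#2:5@96 #4:3@105]
After op 5 [order #5] limit_buy(price=96, qty=9): fills=#5x#2:5@96; bids=[#5:4@96] asks=[#4:3@105]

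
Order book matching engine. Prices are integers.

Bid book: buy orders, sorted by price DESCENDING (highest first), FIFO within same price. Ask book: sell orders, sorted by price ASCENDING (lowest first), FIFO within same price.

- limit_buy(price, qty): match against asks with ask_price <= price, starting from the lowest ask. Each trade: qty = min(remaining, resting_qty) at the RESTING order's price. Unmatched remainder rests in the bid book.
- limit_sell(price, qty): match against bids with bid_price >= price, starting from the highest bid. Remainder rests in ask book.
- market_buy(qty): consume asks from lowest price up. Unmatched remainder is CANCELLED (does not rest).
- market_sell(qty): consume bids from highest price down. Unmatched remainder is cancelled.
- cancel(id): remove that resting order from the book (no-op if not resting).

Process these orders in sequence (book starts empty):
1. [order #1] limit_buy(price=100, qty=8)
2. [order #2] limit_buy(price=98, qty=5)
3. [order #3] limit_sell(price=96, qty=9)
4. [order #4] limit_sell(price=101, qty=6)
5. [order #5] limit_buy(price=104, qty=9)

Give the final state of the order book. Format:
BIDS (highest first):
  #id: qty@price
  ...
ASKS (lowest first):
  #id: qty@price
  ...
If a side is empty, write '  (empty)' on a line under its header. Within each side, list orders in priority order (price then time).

Answer: BIDS (highest first):
  #5: 3@104
  #2: 4@98
ASKS (lowest first):
  (empty)

Derivation:
After op 1 [order #1] limit_buy(price=100, qty=8): fills=none; bids=[#1:8@100] asks=[-]
After op 2 [order #2] limit_buy(price=98, qty=5): fills=none; bids=[#1:8@100 #2:5@98] asks=[-]
After op 3 [order #3] limit_sell(price=96, qty=9): fills=#1x#3:8@100 #2x#3:1@98; bids=[#2:4@98] asks=[-]
After op 4 [order #4] limit_sell(price=101, qty=6): fills=none; bids=[#2:4@98] asks=[#4:6@101]
After op 5 [order #5] limit_buy(price=104, qty=9): fills=#5x#4:6@101; bids=[#5:3@104 #2:4@98] asks=[-]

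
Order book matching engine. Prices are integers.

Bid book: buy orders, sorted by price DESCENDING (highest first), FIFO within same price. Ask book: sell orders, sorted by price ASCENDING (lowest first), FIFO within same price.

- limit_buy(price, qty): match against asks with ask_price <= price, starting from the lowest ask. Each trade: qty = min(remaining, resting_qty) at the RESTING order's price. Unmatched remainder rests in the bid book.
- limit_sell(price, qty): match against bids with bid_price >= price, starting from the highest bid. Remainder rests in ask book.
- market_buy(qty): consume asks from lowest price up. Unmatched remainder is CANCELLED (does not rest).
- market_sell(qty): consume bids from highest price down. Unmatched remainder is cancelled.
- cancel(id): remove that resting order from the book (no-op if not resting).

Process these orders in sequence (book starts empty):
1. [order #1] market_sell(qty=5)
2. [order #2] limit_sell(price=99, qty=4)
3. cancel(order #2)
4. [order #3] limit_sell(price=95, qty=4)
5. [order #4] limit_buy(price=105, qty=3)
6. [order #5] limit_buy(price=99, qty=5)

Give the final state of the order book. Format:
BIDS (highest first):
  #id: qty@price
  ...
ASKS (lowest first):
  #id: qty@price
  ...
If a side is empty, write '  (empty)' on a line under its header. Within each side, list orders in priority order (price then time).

Answer: BIDS (highest first):
  #5: 4@99
ASKS (lowest first):
  (empty)

Derivation:
After op 1 [order #1] market_sell(qty=5): fills=none; bids=[-] asks=[-]
After op 2 [order #2] limit_sell(price=99, qty=4): fills=none; bids=[-] asks=[#2:4@99]
After op 3 cancel(order #2): fills=none; bids=[-] asks=[-]
After op 4 [order #3] limit_sell(price=95, qty=4): fills=none; bids=[-] asks=[#3:4@95]
After op 5 [order #4] limit_buy(price=105, qty=3): fills=#4x#3:3@95; bids=[-] asks=[#3:1@95]
After op 6 [order #5] limit_buy(price=99, qty=5): fills=#5x#3:1@95; bids=[#5:4@99] asks=[-]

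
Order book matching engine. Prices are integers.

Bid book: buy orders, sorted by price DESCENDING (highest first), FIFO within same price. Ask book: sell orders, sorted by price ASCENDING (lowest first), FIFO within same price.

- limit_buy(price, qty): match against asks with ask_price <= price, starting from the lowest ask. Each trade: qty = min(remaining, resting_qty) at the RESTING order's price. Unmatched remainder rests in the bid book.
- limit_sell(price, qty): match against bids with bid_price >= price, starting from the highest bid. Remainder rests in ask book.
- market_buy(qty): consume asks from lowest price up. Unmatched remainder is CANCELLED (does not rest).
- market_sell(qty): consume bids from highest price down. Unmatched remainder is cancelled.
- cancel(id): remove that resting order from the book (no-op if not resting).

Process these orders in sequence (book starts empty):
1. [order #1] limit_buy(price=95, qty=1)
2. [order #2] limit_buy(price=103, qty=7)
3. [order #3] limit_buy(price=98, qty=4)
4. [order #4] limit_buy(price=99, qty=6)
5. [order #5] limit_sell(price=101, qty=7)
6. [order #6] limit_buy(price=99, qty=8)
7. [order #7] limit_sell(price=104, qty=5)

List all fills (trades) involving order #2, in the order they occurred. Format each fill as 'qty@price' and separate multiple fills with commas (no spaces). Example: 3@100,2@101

Answer: 7@103

Derivation:
After op 1 [order #1] limit_buy(price=95, qty=1): fills=none; bids=[#1:1@95] asks=[-]
After op 2 [order #2] limit_buy(price=103, qty=7): fills=none; bids=[#2:7@103 #1:1@95] asks=[-]
After op 3 [order #3] limit_buy(price=98, qty=4): fills=none; bids=[#2:7@103 #3:4@98 #1:1@95] asks=[-]
After op 4 [order #4] limit_buy(price=99, qty=6): fills=none; bids=[#2:7@103 #4:6@99 #3:4@98 #1:1@95] asks=[-]
After op 5 [order #5] limit_sell(price=101, qty=7): fills=#2x#5:7@103; bids=[#4:6@99 #3:4@98 #1:1@95] asks=[-]
After op 6 [order #6] limit_buy(price=99, qty=8): fills=none; bids=[#4:6@99 #6:8@99 #3:4@98 #1:1@95] asks=[-]
After op 7 [order #7] limit_sell(price=104, qty=5): fills=none; bids=[#4:6@99 #6:8@99 #3:4@98 #1:1@95] asks=[#7:5@104]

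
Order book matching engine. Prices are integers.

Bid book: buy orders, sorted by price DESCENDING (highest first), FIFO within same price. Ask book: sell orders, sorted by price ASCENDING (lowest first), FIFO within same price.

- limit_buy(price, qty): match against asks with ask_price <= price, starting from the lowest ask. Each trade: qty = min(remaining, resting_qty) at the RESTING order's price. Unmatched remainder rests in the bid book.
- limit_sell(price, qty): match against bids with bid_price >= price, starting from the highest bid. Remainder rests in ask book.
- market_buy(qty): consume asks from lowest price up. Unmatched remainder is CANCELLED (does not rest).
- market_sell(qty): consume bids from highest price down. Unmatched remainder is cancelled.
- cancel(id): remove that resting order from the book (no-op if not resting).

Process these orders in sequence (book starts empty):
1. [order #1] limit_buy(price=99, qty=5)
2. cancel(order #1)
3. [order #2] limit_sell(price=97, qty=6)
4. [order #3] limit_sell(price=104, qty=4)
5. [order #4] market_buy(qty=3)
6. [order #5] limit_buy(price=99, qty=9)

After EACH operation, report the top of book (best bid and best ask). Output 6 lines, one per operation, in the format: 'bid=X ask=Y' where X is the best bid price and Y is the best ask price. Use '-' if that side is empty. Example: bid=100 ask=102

Answer: bid=99 ask=-
bid=- ask=-
bid=- ask=97
bid=- ask=97
bid=- ask=97
bid=99 ask=104

Derivation:
After op 1 [order #1] limit_buy(price=99, qty=5): fills=none; bids=[#1:5@99] asks=[-]
After op 2 cancel(order #1): fills=none; bids=[-] asks=[-]
After op 3 [order #2] limit_sell(price=97, qty=6): fills=none; bids=[-] asks=[#2:6@97]
After op 4 [order #3] limit_sell(price=104, qty=4): fills=none; bids=[-] asks=[#2:6@97 #3:4@104]
After op 5 [order #4] market_buy(qty=3): fills=#4x#2:3@97; bids=[-] asks=[#2:3@97 #3:4@104]
After op 6 [order #5] limit_buy(price=99, qty=9): fills=#5x#2:3@97; bids=[#5:6@99] asks=[#3:4@104]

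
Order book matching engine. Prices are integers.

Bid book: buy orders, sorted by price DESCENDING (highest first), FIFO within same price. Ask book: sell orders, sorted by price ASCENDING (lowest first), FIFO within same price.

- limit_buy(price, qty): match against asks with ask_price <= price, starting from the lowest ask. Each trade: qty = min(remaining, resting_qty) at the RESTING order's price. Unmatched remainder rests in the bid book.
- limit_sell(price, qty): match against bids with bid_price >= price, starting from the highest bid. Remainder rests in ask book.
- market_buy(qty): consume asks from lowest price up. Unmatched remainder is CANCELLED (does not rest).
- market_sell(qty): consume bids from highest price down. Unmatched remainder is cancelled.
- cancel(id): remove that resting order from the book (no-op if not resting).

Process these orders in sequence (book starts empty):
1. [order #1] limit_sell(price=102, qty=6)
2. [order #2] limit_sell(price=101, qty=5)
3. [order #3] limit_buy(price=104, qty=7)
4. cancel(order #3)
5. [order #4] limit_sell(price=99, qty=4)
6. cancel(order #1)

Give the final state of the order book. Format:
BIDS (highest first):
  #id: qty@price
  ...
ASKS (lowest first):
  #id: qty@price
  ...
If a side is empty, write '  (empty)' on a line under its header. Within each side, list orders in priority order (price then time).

Answer: BIDS (highest first):
  (empty)
ASKS (lowest first):
  #4: 4@99

Derivation:
After op 1 [order #1] limit_sell(price=102, qty=6): fills=none; bids=[-] asks=[#1:6@102]
After op 2 [order #2] limit_sell(price=101, qty=5): fills=none; bids=[-] asks=[#2:5@101 #1:6@102]
After op 3 [order #3] limit_buy(price=104, qty=7): fills=#3x#2:5@101 #3x#1:2@102; bids=[-] asks=[#1:4@102]
After op 4 cancel(order #3): fills=none; bids=[-] asks=[#1:4@102]
After op 5 [order #4] limit_sell(price=99, qty=4): fills=none; bids=[-] asks=[#4:4@99 #1:4@102]
After op 6 cancel(order #1): fills=none; bids=[-] asks=[#4:4@99]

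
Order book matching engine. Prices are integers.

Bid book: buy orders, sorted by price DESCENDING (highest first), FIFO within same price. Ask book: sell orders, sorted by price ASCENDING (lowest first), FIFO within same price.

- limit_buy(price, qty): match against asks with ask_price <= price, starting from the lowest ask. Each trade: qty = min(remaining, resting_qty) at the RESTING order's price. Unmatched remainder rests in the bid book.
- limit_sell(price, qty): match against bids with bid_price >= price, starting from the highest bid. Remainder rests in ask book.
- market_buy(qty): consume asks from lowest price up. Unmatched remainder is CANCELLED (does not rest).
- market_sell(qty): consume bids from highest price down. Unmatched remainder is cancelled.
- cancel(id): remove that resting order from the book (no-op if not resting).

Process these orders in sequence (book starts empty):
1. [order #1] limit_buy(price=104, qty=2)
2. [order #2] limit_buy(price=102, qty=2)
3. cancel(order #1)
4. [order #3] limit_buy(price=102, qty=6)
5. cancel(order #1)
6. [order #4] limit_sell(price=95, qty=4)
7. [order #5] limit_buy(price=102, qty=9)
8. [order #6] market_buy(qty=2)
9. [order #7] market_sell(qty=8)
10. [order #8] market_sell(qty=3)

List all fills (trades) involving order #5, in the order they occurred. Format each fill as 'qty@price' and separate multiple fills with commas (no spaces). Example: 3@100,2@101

After op 1 [order #1] limit_buy(price=104, qty=2): fills=none; bids=[#1:2@104] asks=[-]
After op 2 [order #2] limit_buy(price=102, qty=2): fills=none; bids=[#1:2@104 #2:2@102] asks=[-]
After op 3 cancel(order #1): fills=none; bids=[#2:2@102] asks=[-]
After op 4 [order #3] limit_buy(price=102, qty=6): fills=none; bids=[#2:2@102 #3:6@102] asks=[-]
After op 5 cancel(order #1): fills=none; bids=[#2:2@102 #3:6@102] asks=[-]
After op 6 [order #4] limit_sell(price=95, qty=4): fills=#2x#4:2@102 #3x#4:2@102; bids=[#3:4@102] asks=[-]
After op 7 [order #5] limit_buy(price=102, qty=9): fills=none; bids=[#3:4@102 #5:9@102] asks=[-]
After op 8 [order #6] market_buy(qty=2): fills=none; bids=[#3:4@102 #5:9@102] asks=[-]
After op 9 [order #7] market_sell(qty=8): fills=#3x#7:4@102 #5x#7:4@102; bids=[#5:5@102] asks=[-]
After op 10 [order #8] market_sell(qty=3): fills=#5x#8:3@102; bids=[#5:2@102] asks=[-]

Answer: 4@102,3@102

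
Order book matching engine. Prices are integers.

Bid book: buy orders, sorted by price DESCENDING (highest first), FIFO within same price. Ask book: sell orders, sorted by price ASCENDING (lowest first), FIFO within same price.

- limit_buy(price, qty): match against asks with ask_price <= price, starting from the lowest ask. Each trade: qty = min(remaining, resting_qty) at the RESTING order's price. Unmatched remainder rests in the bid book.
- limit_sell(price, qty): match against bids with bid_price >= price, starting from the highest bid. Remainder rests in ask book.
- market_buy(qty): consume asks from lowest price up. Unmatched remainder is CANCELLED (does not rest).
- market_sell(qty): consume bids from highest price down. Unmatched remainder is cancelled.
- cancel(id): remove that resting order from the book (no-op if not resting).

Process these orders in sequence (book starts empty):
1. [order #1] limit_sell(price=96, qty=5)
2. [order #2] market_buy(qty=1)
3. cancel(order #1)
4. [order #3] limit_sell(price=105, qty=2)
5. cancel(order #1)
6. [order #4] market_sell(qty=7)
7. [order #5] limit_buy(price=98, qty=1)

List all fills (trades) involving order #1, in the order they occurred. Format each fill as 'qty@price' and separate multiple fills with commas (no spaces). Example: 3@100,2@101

After op 1 [order #1] limit_sell(price=96, qty=5): fills=none; bids=[-] asks=[#1:5@96]
After op 2 [order #2] market_buy(qty=1): fills=#2x#1:1@96; bids=[-] asks=[#1:4@96]
After op 3 cancel(order #1): fills=none; bids=[-] asks=[-]
After op 4 [order #3] limit_sell(price=105, qty=2): fills=none; bids=[-] asks=[#3:2@105]
After op 5 cancel(order #1): fills=none; bids=[-] asks=[#3:2@105]
After op 6 [order #4] market_sell(qty=7): fills=none; bids=[-] asks=[#3:2@105]
After op 7 [order #5] limit_buy(price=98, qty=1): fills=none; bids=[#5:1@98] asks=[#3:2@105]

Answer: 1@96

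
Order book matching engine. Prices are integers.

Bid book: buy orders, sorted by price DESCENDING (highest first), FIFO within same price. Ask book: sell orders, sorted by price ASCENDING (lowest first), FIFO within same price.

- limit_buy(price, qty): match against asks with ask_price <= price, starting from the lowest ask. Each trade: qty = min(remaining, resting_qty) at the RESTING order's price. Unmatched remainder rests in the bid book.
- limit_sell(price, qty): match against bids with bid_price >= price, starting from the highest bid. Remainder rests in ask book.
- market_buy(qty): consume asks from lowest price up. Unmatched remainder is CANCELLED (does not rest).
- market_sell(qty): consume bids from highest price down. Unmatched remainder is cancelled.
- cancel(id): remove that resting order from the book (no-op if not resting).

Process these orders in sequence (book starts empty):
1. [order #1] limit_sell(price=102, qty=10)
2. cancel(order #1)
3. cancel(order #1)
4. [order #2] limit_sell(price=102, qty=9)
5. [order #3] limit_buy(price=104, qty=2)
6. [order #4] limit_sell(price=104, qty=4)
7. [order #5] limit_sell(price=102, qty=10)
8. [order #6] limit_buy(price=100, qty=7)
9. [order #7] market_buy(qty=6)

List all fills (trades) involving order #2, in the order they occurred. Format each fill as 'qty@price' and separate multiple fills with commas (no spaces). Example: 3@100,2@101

After op 1 [order #1] limit_sell(price=102, qty=10): fills=none; bids=[-] asks=[#1:10@102]
After op 2 cancel(order #1): fills=none; bids=[-] asks=[-]
After op 3 cancel(order #1): fills=none; bids=[-] asks=[-]
After op 4 [order #2] limit_sell(price=102, qty=9): fills=none; bids=[-] asks=[#2:9@102]
After op 5 [order #3] limit_buy(price=104, qty=2): fills=#3x#2:2@102; bids=[-] asks=[#2:7@102]
After op 6 [order #4] limit_sell(price=104, qty=4): fills=none; bids=[-] asks=[#2:7@102 #4:4@104]
After op 7 [order #5] limit_sell(price=102, qty=10): fills=none; bids=[-] asks=[#2:7@102 #5:10@102 #4:4@104]
After op 8 [order #6] limit_buy(price=100, qty=7): fills=none; bids=[#6:7@100] asks=[#2:7@102 #5:10@102 #4:4@104]
After op 9 [order #7] market_buy(qty=6): fills=#7x#2:6@102; bids=[#6:7@100] asks=[#2:1@102 #5:10@102 #4:4@104]

Answer: 2@102,6@102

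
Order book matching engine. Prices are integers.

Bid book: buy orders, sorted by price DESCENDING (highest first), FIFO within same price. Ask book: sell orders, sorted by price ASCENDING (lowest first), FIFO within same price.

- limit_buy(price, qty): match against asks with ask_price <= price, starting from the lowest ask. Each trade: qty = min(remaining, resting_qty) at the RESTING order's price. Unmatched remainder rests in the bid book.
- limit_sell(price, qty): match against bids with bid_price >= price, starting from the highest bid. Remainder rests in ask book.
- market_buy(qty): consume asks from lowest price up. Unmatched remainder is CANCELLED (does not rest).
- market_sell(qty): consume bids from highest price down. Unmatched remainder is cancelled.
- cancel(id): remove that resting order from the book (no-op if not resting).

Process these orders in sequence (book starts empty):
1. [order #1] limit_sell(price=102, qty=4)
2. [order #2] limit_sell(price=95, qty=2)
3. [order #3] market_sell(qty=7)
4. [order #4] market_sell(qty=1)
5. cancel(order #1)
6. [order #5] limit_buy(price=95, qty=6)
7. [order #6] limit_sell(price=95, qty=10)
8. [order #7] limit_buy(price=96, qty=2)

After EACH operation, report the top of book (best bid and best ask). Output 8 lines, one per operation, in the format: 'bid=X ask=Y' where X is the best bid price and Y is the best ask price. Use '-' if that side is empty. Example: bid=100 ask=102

Answer: bid=- ask=102
bid=- ask=95
bid=- ask=95
bid=- ask=95
bid=- ask=95
bid=95 ask=-
bid=- ask=95
bid=- ask=95

Derivation:
After op 1 [order #1] limit_sell(price=102, qty=4): fills=none; bids=[-] asks=[#1:4@102]
After op 2 [order #2] limit_sell(price=95, qty=2): fills=none; bids=[-] asks=[#2:2@95 #1:4@102]
After op 3 [order #3] market_sell(qty=7): fills=none; bids=[-] asks=[#2:2@95 #1:4@102]
After op 4 [order #4] market_sell(qty=1): fills=none; bids=[-] asks=[#2:2@95 #1:4@102]
After op 5 cancel(order #1): fills=none; bids=[-] asks=[#2:2@95]
After op 6 [order #5] limit_buy(price=95, qty=6): fills=#5x#2:2@95; bids=[#5:4@95] asks=[-]
After op 7 [order #6] limit_sell(price=95, qty=10): fills=#5x#6:4@95; bids=[-] asks=[#6:6@95]
After op 8 [order #7] limit_buy(price=96, qty=2): fills=#7x#6:2@95; bids=[-] asks=[#6:4@95]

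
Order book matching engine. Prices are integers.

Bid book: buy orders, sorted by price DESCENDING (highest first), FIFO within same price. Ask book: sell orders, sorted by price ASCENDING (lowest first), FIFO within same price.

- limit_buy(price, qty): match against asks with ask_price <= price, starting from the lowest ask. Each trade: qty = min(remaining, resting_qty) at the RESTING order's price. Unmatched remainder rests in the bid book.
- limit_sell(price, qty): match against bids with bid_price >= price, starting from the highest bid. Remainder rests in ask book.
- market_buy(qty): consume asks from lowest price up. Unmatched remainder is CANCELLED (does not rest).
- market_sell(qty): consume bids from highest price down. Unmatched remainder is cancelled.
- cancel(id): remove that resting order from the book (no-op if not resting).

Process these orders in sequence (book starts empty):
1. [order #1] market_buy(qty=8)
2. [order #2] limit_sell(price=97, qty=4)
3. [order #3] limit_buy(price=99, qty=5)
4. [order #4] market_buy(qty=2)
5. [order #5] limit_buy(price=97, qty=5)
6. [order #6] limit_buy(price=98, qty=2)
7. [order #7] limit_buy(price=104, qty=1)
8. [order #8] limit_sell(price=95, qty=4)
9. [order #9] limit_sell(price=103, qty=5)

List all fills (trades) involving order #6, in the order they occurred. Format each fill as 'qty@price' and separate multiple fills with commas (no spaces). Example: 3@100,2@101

Answer: 2@98

Derivation:
After op 1 [order #1] market_buy(qty=8): fills=none; bids=[-] asks=[-]
After op 2 [order #2] limit_sell(price=97, qty=4): fills=none; bids=[-] asks=[#2:4@97]
After op 3 [order #3] limit_buy(price=99, qty=5): fills=#3x#2:4@97; bids=[#3:1@99] asks=[-]
After op 4 [order #4] market_buy(qty=2): fills=none; bids=[#3:1@99] asks=[-]
After op 5 [order #5] limit_buy(price=97, qty=5): fills=none; bids=[#3:1@99 #5:5@97] asks=[-]
After op 6 [order #6] limit_buy(price=98, qty=2): fills=none; bids=[#3:1@99 #6:2@98 #5:5@97] asks=[-]
After op 7 [order #7] limit_buy(price=104, qty=1): fills=none; bids=[#7:1@104 #3:1@99 #6:2@98 #5:5@97] asks=[-]
After op 8 [order #8] limit_sell(price=95, qty=4): fills=#7x#8:1@104 #3x#8:1@99 #6x#8:2@98; bids=[#5:5@97] asks=[-]
After op 9 [order #9] limit_sell(price=103, qty=5): fills=none; bids=[#5:5@97] asks=[#9:5@103]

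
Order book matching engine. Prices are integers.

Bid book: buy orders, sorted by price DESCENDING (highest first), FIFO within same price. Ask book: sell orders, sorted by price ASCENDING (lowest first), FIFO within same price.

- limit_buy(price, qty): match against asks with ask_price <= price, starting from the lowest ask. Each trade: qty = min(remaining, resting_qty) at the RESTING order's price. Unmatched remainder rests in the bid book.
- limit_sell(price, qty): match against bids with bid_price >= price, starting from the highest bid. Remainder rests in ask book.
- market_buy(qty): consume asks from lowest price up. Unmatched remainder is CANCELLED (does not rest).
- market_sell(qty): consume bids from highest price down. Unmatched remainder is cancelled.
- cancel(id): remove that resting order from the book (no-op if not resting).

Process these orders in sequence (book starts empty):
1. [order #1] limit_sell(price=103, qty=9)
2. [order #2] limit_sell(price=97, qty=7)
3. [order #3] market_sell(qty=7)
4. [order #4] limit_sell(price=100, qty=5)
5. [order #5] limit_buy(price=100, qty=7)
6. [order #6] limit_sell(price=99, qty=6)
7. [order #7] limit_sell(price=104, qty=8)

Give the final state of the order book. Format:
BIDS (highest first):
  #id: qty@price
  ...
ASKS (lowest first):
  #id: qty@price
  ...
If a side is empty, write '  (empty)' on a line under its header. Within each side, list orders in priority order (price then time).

Answer: BIDS (highest first):
  (empty)
ASKS (lowest first):
  #6: 6@99
  #4: 5@100
  #1: 9@103
  #7: 8@104

Derivation:
After op 1 [order #1] limit_sell(price=103, qty=9): fills=none; bids=[-] asks=[#1:9@103]
After op 2 [order #2] limit_sell(price=97, qty=7): fills=none; bids=[-] asks=[#2:7@97 #1:9@103]
After op 3 [order #3] market_sell(qty=7): fills=none; bids=[-] asks=[#2:7@97 #1:9@103]
After op 4 [order #4] limit_sell(price=100, qty=5): fills=none; bids=[-] asks=[#2:7@97 #4:5@100 #1:9@103]
After op 5 [order #5] limit_buy(price=100, qty=7): fills=#5x#2:7@97; bids=[-] asks=[#4:5@100 #1:9@103]
After op 6 [order #6] limit_sell(price=99, qty=6): fills=none; bids=[-] asks=[#6:6@99 #4:5@100 #1:9@103]
After op 7 [order #7] limit_sell(price=104, qty=8): fills=none; bids=[-] asks=[#6:6@99 #4:5@100 #1:9@103 #7:8@104]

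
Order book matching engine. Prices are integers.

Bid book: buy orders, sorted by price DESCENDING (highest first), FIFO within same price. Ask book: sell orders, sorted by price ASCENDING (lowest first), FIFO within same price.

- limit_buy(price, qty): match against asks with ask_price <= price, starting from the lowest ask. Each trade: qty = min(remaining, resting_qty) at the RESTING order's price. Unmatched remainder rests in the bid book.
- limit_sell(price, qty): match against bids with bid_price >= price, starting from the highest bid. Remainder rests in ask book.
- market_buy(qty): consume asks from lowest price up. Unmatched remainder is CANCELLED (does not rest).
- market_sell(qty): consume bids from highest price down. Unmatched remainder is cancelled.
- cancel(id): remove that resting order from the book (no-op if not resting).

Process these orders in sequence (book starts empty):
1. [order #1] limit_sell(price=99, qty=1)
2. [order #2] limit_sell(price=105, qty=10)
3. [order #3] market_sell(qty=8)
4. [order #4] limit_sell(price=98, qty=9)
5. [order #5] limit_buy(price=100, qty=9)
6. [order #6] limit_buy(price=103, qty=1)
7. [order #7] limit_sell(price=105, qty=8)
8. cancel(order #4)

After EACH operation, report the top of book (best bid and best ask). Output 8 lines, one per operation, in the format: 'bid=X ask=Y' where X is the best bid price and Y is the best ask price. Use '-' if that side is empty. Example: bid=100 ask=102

Answer: bid=- ask=99
bid=- ask=99
bid=- ask=99
bid=- ask=98
bid=- ask=99
bid=- ask=105
bid=- ask=105
bid=- ask=105

Derivation:
After op 1 [order #1] limit_sell(price=99, qty=1): fills=none; bids=[-] asks=[#1:1@99]
After op 2 [order #2] limit_sell(price=105, qty=10): fills=none; bids=[-] asks=[#1:1@99 #2:10@105]
After op 3 [order #3] market_sell(qty=8): fills=none; bids=[-] asks=[#1:1@99 #2:10@105]
After op 4 [order #4] limit_sell(price=98, qty=9): fills=none; bids=[-] asks=[#4:9@98 #1:1@99 #2:10@105]
After op 5 [order #5] limit_buy(price=100, qty=9): fills=#5x#4:9@98; bids=[-] asks=[#1:1@99 #2:10@105]
After op 6 [order #6] limit_buy(price=103, qty=1): fills=#6x#1:1@99; bids=[-] asks=[#2:10@105]
After op 7 [order #7] limit_sell(price=105, qty=8): fills=none; bids=[-] asks=[#2:10@105 #7:8@105]
After op 8 cancel(order #4): fills=none; bids=[-] asks=[#2:10@105 #7:8@105]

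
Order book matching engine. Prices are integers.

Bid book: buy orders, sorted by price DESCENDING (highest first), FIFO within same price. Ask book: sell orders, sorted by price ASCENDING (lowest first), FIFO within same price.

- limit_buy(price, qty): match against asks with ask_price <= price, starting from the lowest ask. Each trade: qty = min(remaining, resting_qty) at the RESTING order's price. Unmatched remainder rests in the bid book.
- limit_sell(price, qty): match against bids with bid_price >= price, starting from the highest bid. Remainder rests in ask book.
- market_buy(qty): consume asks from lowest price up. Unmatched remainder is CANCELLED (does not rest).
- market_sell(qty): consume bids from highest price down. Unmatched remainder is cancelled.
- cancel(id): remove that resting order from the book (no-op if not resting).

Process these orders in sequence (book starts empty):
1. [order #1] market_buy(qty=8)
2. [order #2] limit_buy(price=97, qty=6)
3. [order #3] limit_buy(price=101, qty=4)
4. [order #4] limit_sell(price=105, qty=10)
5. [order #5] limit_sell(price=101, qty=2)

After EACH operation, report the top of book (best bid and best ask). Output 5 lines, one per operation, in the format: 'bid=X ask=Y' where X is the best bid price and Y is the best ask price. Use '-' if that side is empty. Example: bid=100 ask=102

After op 1 [order #1] market_buy(qty=8): fills=none; bids=[-] asks=[-]
After op 2 [order #2] limit_buy(price=97, qty=6): fills=none; bids=[#2:6@97] asks=[-]
After op 3 [order #3] limit_buy(price=101, qty=4): fills=none; bids=[#3:4@101 #2:6@97] asks=[-]
After op 4 [order #4] limit_sell(price=105, qty=10): fills=none; bids=[#3:4@101 #2:6@97] asks=[#4:10@105]
After op 5 [order #5] limit_sell(price=101, qty=2): fills=#3x#5:2@101; bids=[#3:2@101 #2:6@97] asks=[#4:10@105]

Answer: bid=- ask=-
bid=97 ask=-
bid=101 ask=-
bid=101 ask=105
bid=101 ask=105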